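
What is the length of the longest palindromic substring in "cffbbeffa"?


Input: "cffbbeffa"
Checking substrings for palindromes:
  [1:3] "ff" (len 2) => palindrome
  [3:5] "bb" (len 2) => palindrome
  [6:8] "ff" (len 2) => palindrome
Longest palindromic substring: "ff" with length 2

2


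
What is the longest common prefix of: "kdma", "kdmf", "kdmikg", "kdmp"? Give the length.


Words: kdma, kdmf, kdmikg, kdmp
  Position 0: all 'k' => match
  Position 1: all 'd' => match
  Position 2: all 'm' => match
  Position 3: ('a', 'f', 'i', 'p') => mismatch, stop
LCP = "kdm" (length 3)

3


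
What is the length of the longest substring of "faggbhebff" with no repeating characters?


Input: "faggbhebff"
Sliding window (track last position of each char):
  Position 0 ('f'): window [0,0] length 1 -- new best
  Position 1 ('a'): window [0,1] length 2 -- new best
  Position 2 ('g'): window [0,2] length 3 -- new best
  Position 3 ('g'): repeat (last at 2), move window start to 3
  Position 3 ('g'): window [3,3] length 1
  Position 4 ('b'): window [3,4] length 2
  Position 5 ('h'): window [3,5] length 3
  Position 6 ('e'): window [3,6] length 4 -- new best
  Position 7 ('b'): repeat (last at 4), move window start to 5
  Position 7 ('b'): window [5,7] length 3
  Position 8 ('f'): window [5,8] length 4
  Position 9 ('f'): repeat (last at 8), move window start to 9
  Position 9 ('f'): window [9,9] length 1
Longest substring with no repeats: "gbhe" with length 4

4


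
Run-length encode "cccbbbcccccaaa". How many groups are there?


Input: cccbbbcccccaaa
Scanning for consecutive runs:
  Group 1: 'c' x 3 (positions 0-2)
  Group 2: 'b' x 3 (positions 3-5)
  Group 3: 'c' x 5 (positions 6-10)
  Group 4: 'a' x 3 (positions 11-13)
Total groups: 4

4


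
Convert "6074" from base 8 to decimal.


Input: "6074" in base 8
Positional expansion:
  Digit '6' (value 6) x 8^3 = 3072
  Digit '0' (value 0) x 8^2 = 0
  Digit '7' (value 7) x 8^1 = 56
  Digit '4' (value 4) x 8^0 = 4
Sum = 3132

3132


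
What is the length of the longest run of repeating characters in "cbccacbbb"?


Input: "cbccacbbb"
Scanning for longest run:
  Position 1 ('b'): new char, reset run to 1
  Position 2 ('c'): new char, reset run to 1
  Position 3 ('c'): continues run of 'c', length=2
  Position 4 ('a'): new char, reset run to 1
  Position 5 ('c'): new char, reset run to 1
  Position 6 ('b'): new char, reset run to 1
  Position 7 ('b'): continues run of 'b', length=2
  Position 8 ('b'): continues run of 'b', length=3
Longest run: 'b' with length 3

3


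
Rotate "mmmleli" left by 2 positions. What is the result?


Input: "mmmleli", rotate left by 2
First 2 characters: "mm"
Remaining characters: "mleli"
Concatenate remaining + first: "mleli" + "mm" = "mlelimm"

mlelimm


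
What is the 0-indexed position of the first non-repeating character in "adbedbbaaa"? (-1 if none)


Input: adbedbbaaa
Character frequencies:
  'a': 4
  'b': 3
  'd': 2
  'e': 1
Scanning left to right for freq == 1:
  Position 0 ('a'): freq=4, skip
  Position 1 ('d'): freq=2, skip
  Position 2 ('b'): freq=3, skip
  Position 3 ('e'): unique! => answer = 3

3


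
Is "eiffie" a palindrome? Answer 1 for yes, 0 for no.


Input: eiffie
Reversed: eiffie
  Compare pos 0 ('e') with pos 5 ('e'): match
  Compare pos 1 ('i') with pos 4 ('i'): match
  Compare pos 2 ('f') with pos 3 ('f'): match
Result: palindrome

1


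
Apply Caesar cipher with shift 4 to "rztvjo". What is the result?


Caesar cipher: shift "rztvjo" by 4
  'r' (pos 17) + 4 = pos 21 = 'v'
  'z' (pos 25) + 4 = pos 3 = 'd'
  't' (pos 19) + 4 = pos 23 = 'x'
  'v' (pos 21) + 4 = pos 25 = 'z'
  'j' (pos 9) + 4 = pos 13 = 'n'
  'o' (pos 14) + 4 = pos 18 = 's'
Result: vdxzns

vdxzns


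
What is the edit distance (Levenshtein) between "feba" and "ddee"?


Computing edit distance: "feba" -> "ddee"
DP table:
           d    d    e    e
      0    1    2    3    4
  f   1    1    2    3    4
  e   2    2    2    2    3
  b   3    3    3    3    3
  a   4    4    4    4    4
Edit distance = dp[4][4] = 4

4


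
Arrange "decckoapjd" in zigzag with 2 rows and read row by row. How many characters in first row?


Zigzag "decckoapjd" into 2 rows:
Placing characters:
  'd' => row 0
  'e' => row 1
  'c' => row 0
  'c' => row 1
  'k' => row 0
  'o' => row 1
  'a' => row 0
  'p' => row 1
  'j' => row 0
  'd' => row 1
Rows:
  Row 0: "dckaj"
  Row 1: "ecopd"
First row length: 5

5


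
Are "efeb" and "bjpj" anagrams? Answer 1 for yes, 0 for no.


Strings: "efeb", "bjpj"
Sorted first:  beef
Sorted second: bjjp
Differ at position 1: 'e' vs 'j' => not anagrams

0


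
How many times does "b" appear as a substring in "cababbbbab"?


Searching for "b" in "cababbbbab"
Scanning each position:
  Position 0: "c" => no
  Position 1: "a" => no
  Position 2: "b" => MATCH
  Position 3: "a" => no
  Position 4: "b" => MATCH
  Position 5: "b" => MATCH
  Position 6: "b" => MATCH
  Position 7: "b" => MATCH
  Position 8: "a" => no
  Position 9: "b" => MATCH
Total occurrences: 6

6


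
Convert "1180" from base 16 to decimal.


Input: "1180" in base 16
Positional expansion:
  Digit '1' (value 1) x 16^3 = 4096
  Digit '1' (value 1) x 16^2 = 256
  Digit '8' (value 8) x 16^1 = 128
  Digit '0' (value 0) x 16^0 = 0
Sum = 4480

4480


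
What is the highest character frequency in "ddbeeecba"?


Input: ddbeeecba
Character counts:
  'a': 1
  'b': 2
  'c': 1
  'd': 2
  'e': 3
Maximum frequency: 3

3


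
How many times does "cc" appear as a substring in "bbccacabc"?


Searching for "cc" in "bbccacabc"
Scanning each position:
  Position 0: "bb" => no
  Position 1: "bc" => no
  Position 2: "cc" => MATCH
  Position 3: "ca" => no
  Position 4: "ac" => no
  Position 5: "ca" => no
  Position 6: "ab" => no
  Position 7: "bc" => no
Total occurrences: 1

1


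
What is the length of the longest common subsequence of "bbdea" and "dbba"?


LCS of "bbdea" and "dbba"
DP table:
           d    b    b    a
      0    0    0    0    0
  b   0    0    1    1    1
  b   0    0    1    2    2
  d   0    1    1    2    2
  e   0    1    1    2    2
  a   0    1    1    2    3
LCS length = dp[5][4] = 3

3


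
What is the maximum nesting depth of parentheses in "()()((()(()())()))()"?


Input: "()()((()(()())()))()"
Tracking depth:
  Position 0 '(': depth becomes 1
  Position 1 ')': depth becomes 0
  Position 2 '(': depth becomes 1
  Position 3 ')': depth becomes 0
  Position 4 '(': depth becomes 1
  Position 5 '(': depth becomes 2
  Position 6 '(': depth becomes 3
  Position 7 ')': depth becomes 2
  Position 8 '(': depth becomes 3
  Position 9 '(': depth becomes 4
  Position 10 ')': depth becomes 3
  Position 11 '(': depth becomes 4
  Position 12 ')': depth becomes 3
  Position 13 ')': depth becomes 2
  Position 14 '(': depth becomes 3
  Position 15 ')': depth becomes 2
  Position 16 ')': depth becomes 1
  Position 17 ')': depth becomes 0
  Position 18 '(': depth becomes 1
  Position 19 ')': depth becomes 0
Maximum depth reached: 4

4


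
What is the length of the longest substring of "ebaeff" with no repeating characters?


Input: "ebaeff"
Sliding window (track last position of each char):
  Position 0 ('e'): window [0,0] length 1 -- new best
  Position 1 ('b'): window [0,1] length 2 -- new best
  Position 2 ('a'): window [0,2] length 3 -- new best
  Position 3 ('e'): repeat (last at 0), move window start to 1
  Position 3 ('e'): window [1,3] length 3
  Position 4 ('f'): window [1,4] length 4 -- new best
  Position 5 ('f'): repeat (last at 4), move window start to 5
  Position 5 ('f'): window [5,5] length 1
Longest substring with no repeats: "baef" with length 4

4


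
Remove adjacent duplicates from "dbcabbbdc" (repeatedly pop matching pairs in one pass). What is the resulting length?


Input: dbcabbbdc
Stack-based adjacent duplicate removal:
  Read 'd': push. Stack: d
  Read 'b': push. Stack: db
  Read 'c': push. Stack: dbc
  Read 'a': push. Stack: dbca
  Read 'b': push. Stack: dbcab
  Read 'b': matches stack top 'b' => pop. Stack: dbca
  Read 'b': push. Stack: dbcab
  Read 'd': push. Stack: dbcabd
  Read 'c': push. Stack: dbcabdc
Final stack: "dbcabdc" (length 7)

7


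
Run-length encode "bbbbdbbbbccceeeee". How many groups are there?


Input: bbbbdbbbbccceeeee
Scanning for consecutive runs:
  Group 1: 'b' x 4 (positions 0-3)
  Group 2: 'd' x 1 (positions 4-4)
  Group 3: 'b' x 4 (positions 5-8)
  Group 4: 'c' x 3 (positions 9-11)
  Group 5: 'e' x 5 (positions 12-16)
Total groups: 5

5


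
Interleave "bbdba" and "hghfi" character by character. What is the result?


Interleaving "bbdba" and "hghfi":
  Position 0: 'b' from first, 'h' from second => "bh"
  Position 1: 'b' from first, 'g' from second => "bg"
  Position 2: 'd' from first, 'h' from second => "dh"
  Position 3: 'b' from first, 'f' from second => "bf"
  Position 4: 'a' from first, 'i' from second => "ai"
Result: bhbgdhbfai

bhbgdhbfai


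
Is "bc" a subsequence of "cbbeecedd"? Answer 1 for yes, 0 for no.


Check if "bc" is a subsequence of "cbbeecedd"
Greedy scan:
  Position 0 ('c'): no match needed
  Position 1 ('b'): matches sub[0] = 'b'
  Position 2 ('b'): no match needed
  Position 3 ('e'): no match needed
  Position 4 ('e'): no match needed
  Position 5 ('c'): matches sub[1] = 'c'
  Position 6 ('e'): no match needed
  Position 7 ('d'): no match needed
  Position 8 ('d'): no match needed
All 2 characters matched => is a subsequence

1


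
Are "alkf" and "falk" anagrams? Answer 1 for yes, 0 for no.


Strings: "alkf", "falk"
Sorted first:  afkl
Sorted second: afkl
Sorted forms match => anagrams

1


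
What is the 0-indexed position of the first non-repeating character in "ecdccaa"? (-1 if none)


Input: ecdccaa
Character frequencies:
  'a': 2
  'c': 3
  'd': 1
  'e': 1
Scanning left to right for freq == 1:
  Position 0 ('e'): unique! => answer = 0

0


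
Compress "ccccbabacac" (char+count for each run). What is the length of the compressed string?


Input: ccccbabacac
Runs:
  'c' x 4 => "c4"
  'b' x 1 => "b1"
  'a' x 1 => "a1"
  'b' x 1 => "b1"
  'a' x 1 => "a1"
  'c' x 1 => "c1"
  'a' x 1 => "a1"
  'c' x 1 => "c1"
Compressed: "c4b1a1b1a1c1a1c1"
Compressed length: 16

16


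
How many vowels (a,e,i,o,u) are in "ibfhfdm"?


Input: ibfhfdm
Checking each character:
  'i' at position 0: vowel (running total: 1)
  'b' at position 1: consonant
  'f' at position 2: consonant
  'h' at position 3: consonant
  'f' at position 4: consonant
  'd' at position 5: consonant
  'm' at position 6: consonant
Total vowels: 1

1


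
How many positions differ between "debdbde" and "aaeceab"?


Comparing "debdbde" and "aaeceab" position by position:
  Position 0: 'd' vs 'a' => DIFFER
  Position 1: 'e' vs 'a' => DIFFER
  Position 2: 'b' vs 'e' => DIFFER
  Position 3: 'd' vs 'c' => DIFFER
  Position 4: 'b' vs 'e' => DIFFER
  Position 5: 'd' vs 'a' => DIFFER
  Position 6: 'e' vs 'b' => DIFFER
Positions that differ: 7

7


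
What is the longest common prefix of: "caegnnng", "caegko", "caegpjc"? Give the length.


Words: caegnnng, caegko, caegpjc
  Position 0: all 'c' => match
  Position 1: all 'a' => match
  Position 2: all 'e' => match
  Position 3: all 'g' => match
  Position 4: ('n', 'k', 'p') => mismatch, stop
LCP = "caeg" (length 4)

4


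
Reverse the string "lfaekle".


Input: lfaekle
Reading characters right to left:
  Position 6: 'e'
  Position 5: 'l'
  Position 4: 'k'
  Position 3: 'e'
  Position 2: 'a'
  Position 1: 'f'
  Position 0: 'l'
Reversed: elkeafl

elkeafl


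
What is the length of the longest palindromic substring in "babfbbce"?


Input: "babfbbce"
Checking substrings for palindromes:
  [0:3] "bab" (len 3) => palindrome
  [2:5] "bfb" (len 3) => palindrome
  [4:6] "bb" (len 2) => palindrome
Longest palindromic substring: "bab" with length 3

3


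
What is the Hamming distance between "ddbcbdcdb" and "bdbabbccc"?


Comparing "ddbcbdcdb" and "bdbabbccc" position by position:
  Position 0: 'd' vs 'b' => differ
  Position 1: 'd' vs 'd' => same
  Position 2: 'b' vs 'b' => same
  Position 3: 'c' vs 'a' => differ
  Position 4: 'b' vs 'b' => same
  Position 5: 'd' vs 'b' => differ
  Position 6: 'c' vs 'c' => same
  Position 7: 'd' vs 'c' => differ
  Position 8: 'b' vs 'c' => differ
Total differences (Hamming distance): 5

5


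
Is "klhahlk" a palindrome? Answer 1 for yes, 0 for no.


Input: klhahlk
Reversed: klhahlk
  Compare pos 0 ('k') with pos 6 ('k'): match
  Compare pos 1 ('l') with pos 5 ('l'): match
  Compare pos 2 ('h') with pos 4 ('h'): match
Result: palindrome

1


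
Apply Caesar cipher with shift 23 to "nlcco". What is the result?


Caesar cipher: shift "nlcco" by 23
  'n' (pos 13) + 23 = pos 10 = 'k'
  'l' (pos 11) + 23 = pos 8 = 'i'
  'c' (pos 2) + 23 = pos 25 = 'z'
  'c' (pos 2) + 23 = pos 25 = 'z'
  'o' (pos 14) + 23 = pos 11 = 'l'
Result: kizzl

kizzl


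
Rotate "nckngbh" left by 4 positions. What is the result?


Input: "nckngbh", rotate left by 4
First 4 characters: "nckn"
Remaining characters: "gbh"
Concatenate remaining + first: "gbh" + "nckn" = "gbhnckn"

gbhnckn


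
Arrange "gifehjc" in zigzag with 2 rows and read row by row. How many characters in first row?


Zigzag "gifehjc" into 2 rows:
Placing characters:
  'g' => row 0
  'i' => row 1
  'f' => row 0
  'e' => row 1
  'h' => row 0
  'j' => row 1
  'c' => row 0
Rows:
  Row 0: "gfhc"
  Row 1: "iej"
First row length: 4

4


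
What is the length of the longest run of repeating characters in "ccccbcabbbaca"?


Input: "ccccbcabbbaca"
Scanning for longest run:
  Position 1 ('c'): continues run of 'c', length=2
  Position 2 ('c'): continues run of 'c', length=3
  Position 3 ('c'): continues run of 'c', length=4
  Position 4 ('b'): new char, reset run to 1
  Position 5 ('c'): new char, reset run to 1
  Position 6 ('a'): new char, reset run to 1
  Position 7 ('b'): new char, reset run to 1
  Position 8 ('b'): continues run of 'b', length=2
  Position 9 ('b'): continues run of 'b', length=3
  Position 10 ('a'): new char, reset run to 1
  Position 11 ('c'): new char, reset run to 1
  Position 12 ('a'): new char, reset run to 1
Longest run: 'c' with length 4

4


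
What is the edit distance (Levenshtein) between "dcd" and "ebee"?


Computing edit distance: "dcd" -> "ebee"
DP table:
           e    b    e    e
      0    1    2    3    4
  d   1    1    2    3    4
  c   2    2    2    3    4
  d   3    3    3    3    4
Edit distance = dp[3][4] = 4

4


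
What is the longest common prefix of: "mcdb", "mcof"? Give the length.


Words: mcdb, mcof
  Position 0: all 'm' => match
  Position 1: all 'c' => match
  Position 2: ('d', 'o') => mismatch, stop
LCP = "mc" (length 2)

2


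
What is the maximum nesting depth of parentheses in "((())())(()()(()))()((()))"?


Input: "((())())(()()(()))()((()))"
Tracking depth:
  Position 0 '(': depth becomes 1
  Position 1 '(': depth becomes 2
  Position 2 '(': depth becomes 3
  Position 3 ')': depth becomes 2
  Position 4 ')': depth becomes 1
  Position 5 '(': depth becomes 2
  Position 6 ')': depth becomes 1
  Position 7 ')': depth becomes 0
  Position 8 '(': depth becomes 1
  Position 9 '(': depth becomes 2
  Position 10 ')': depth becomes 1
  Position 11 '(': depth becomes 2
  Position 12 ')': depth becomes 1
  Position 13 '(': depth becomes 2
  Position 14 '(': depth becomes 3
  Position 15 ')': depth becomes 2
  Position 16 ')': depth becomes 1
  Position 17 ')': depth becomes 0
  Position 18 '(': depth becomes 1
  Position 19 ')': depth becomes 0
  Position 20 '(': depth becomes 1
  Position 21 '(': depth becomes 2
  Position 22 '(': depth becomes 3
  Position 23 ')': depth becomes 2
  Position 24 ')': depth becomes 1
  Position 25 ')': depth becomes 0
Maximum depth reached: 3

3


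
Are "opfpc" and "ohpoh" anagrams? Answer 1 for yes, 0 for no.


Strings: "opfpc", "ohpoh"
Sorted first:  cfopp
Sorted second: hhoop
Differ at position 0: 'c' vs 'h' => not anagrams

0


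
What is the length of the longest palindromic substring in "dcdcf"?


Input: "dcdcf"
Checking substrings for palindromes:
  [0:3] "dcd" (len 3) => palindrome
  [1:4] "cdc" (len 3) => palindrome
Longest palindromic substring: "dcd" with length 3

3


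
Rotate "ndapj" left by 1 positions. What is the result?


Input: "ndapj", rotate left by 1
First 1 characters: "n"
Remaining characters: "dapj"
Concatenate remaining + first: "dapj" + "n" = "dapjn"

dapjn


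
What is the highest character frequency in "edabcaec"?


Input: edabcaec
Character counts:
  'a': 2
  'b': 1
  'c': 2
  'd': 1
  'e': 2
Maximum frequency: 2

2


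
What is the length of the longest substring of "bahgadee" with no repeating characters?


Input: "bahgadee"
Sliding window (track last position of each char):
  Position 0 ('b'): window [0,0] length 1 -- new best
  Position 1 ('a'): window [0,1] length 2 -- new best
  Position 2 ('h'): window [0,2] length 3 -- new best
  Position 3 ('g'): window [0,3] length 4 -- new best
  Position 4 ('a'): repeat (last at 1), move window start to 2
  Position 4 ('a'): window [2,4] length 3
  Position 5 ('d'): window [2,5] length 4
  Position 6 ('e'): window [2,6] length 5 -- new best
  Position 7 ('e'): repeat (last at 6), move window start to 7
  Position 7 ('e'): window [7,7] length 1
Longest substring with no repeats: "hgade" with length 5

5


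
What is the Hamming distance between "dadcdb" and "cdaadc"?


Comparing "dadcdb" and "cdaadc" position by position:
  Position 0: 'd' vs 'c' => differ
  Position 1: 'a' vs 'd' => differ
  Position 2: 'd' vs 'a' => differ
  Position 3: 'c' vs 'a' => differ
  Position 4: 'd' vs 'd' => same
  Position 5: 'b' vs 'c' => differ
Total differences (Hamming distance): 5

5


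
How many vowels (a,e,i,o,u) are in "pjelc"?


Input: pjelc
Checking each character:
  'p' at position 0: consonant
  'j' at position 1: consonant
  'e' at position 2: vowel (running total: 1)
  'l' at position 3: consonant
  'c' at position 4: consonant
Total vowels: 1

1


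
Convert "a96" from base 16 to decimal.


Input: "a96" in base 16
Positional expansion:
  Digit 'a' (value 10) x 16^2 = 2560
  Digit '9' (value 9) x 16^1 = 144
  Digit '6' (value 6) x 16^0 = 6
Sum = 2710

2710


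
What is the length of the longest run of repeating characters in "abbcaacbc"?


Input: "abbcaacbc"
Scanning for longest run:
  Position 1 ('b'): new char, reset run to 1
  Position 2 ('b'): continues run of 'b', length=2
  Position 3 ('c'): new char, reset run to 1
  Position 4 ('a'): new char, reset run to 1
  Position 5 ('a'): continues run of 'a', length=2
  Position 6 ('c'): new char, reset run to 1
  Position 7 ('b'): new char, reset run to 1
  Position 8 ('c'): new char, reset run to 1
Longest run: 'b' with length 2

2


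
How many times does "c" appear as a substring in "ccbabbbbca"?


Searching for "c" in "ccbabbbbca"
Scanning each position:
  Position 0: "c" => MATCH
  Position 1: "c" => MATCH
  Position 2: "b" => no
  Position 3: "a" => no
  Position 4: "b" => no
  Position 5: "b" => no
  Position 6: "b" => no
  Position 7: "b" => no
  Position 8: "c" => MATCH
  Position 9: "a" => no
Total occurrences: 3

3


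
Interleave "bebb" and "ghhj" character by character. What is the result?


Interleaving "bebb" and "ghhj":
  Position 0: 'b' from first, 'g' from second => "bg"
  Position 1: 'e' from first, 'h' from second => "eh"
  Position 2: 'b' from first, 'h' from second => "bh"
  Position 3: 'b' from first, 'j' from second => "bj"
Result: bgehbhbj

bgehbhbj


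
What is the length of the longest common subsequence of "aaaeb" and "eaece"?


LCS of "aaaeb" and "eaece"
DP table:
           e    a    e    c    e
      0    0    0    0    0    0
  a   0    0    1    1    1    1
  a   0    0    1    1    1    1
  a   0    0    1    1    1    1
  e   0    1    1    2    2    2
  b   0    1    1    2    2    2
LCS length = dp[5][5] = 2

2


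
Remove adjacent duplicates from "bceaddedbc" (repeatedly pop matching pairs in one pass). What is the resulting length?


Input: bceaddedbc
Stack-based adjacent duplicate removal:
  Read 'b': push. Stack: b
  Read 'c': push. Stack: bc
  Read 'e': push. Stack: bce
  Read 'a': push. Stack: bcea
  Read 'd': push. Stack: bcead
  Read 'd': matches stack top 'd' => pop. Stack: bcea
  Read 'e': push. Stack: bceae
  Read 'd': push. Stack: bceaed
  Read 'b': push. Stack: bceaedb
  Read 'c': push. Stack: bceaedbc
Final stack: "bceaedbc" (length 8)

8


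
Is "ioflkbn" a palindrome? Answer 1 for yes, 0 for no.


Input: ioflkbn
Reversed: nbklfoi
  Compare pos 0 ('i') with pos 6 ('n'): MISMATCH
  Compare pos 1 ('o') with pos 5 ('b'): MISMATCH
  Compare pos 2 ('f') with pos 4 ('k'): MISMATCH
Result: not a palindrome

0


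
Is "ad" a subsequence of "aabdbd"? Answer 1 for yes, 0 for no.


Check if "ad" is a subsequence of "aabdbd"
Greedy scan:
  Position 0 ('a'): matches sub[0] = 'a'
  Position 1 ('a'): no match needed
  Position 2 ('b'): no match needed
  Position 3 ('d'): matches sub[1] = 'd'
  Position 4 ('b'): no match needed
  Position 5 ('d'): no match needed
All 2 characters matched => is a subsequence

1


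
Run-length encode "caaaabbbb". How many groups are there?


Input: caaaabbbb
Scanning for consecutive runs:
  Group 1: 'c' x 1 (positions 0-0)
  Group 2: 'a' x 4 (positions 1-4)
  Group 3: 'b' x 4 (positions 5-8)
Total groups: 3

3


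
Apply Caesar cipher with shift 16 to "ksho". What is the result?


Caesar cipher: shift "ksho" by 16
  'k' (pos 10) + 16 = pos 0 = 'a'
  's' (pos 18) + 16 = pos 8 = 'i'
  'h' (pos 7) + 16 = pos 23 = 'x'
  'o' (pos 14) + 16 = pos 4 = 'e'
Result: aixe

aixe


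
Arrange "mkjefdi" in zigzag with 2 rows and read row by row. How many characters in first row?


Zigzag "mkjefdi" into 2 rows:
Placing characters:
  'm' => row 0
  'k' => row 1
  'j' => row 0
  'e' => row 1
  'f' => row 0
  'd' => row 1
  'i' => row 0
Rows:
  Row 0: "mjfi"
  Row 1: "ked"
First row length: 4

4


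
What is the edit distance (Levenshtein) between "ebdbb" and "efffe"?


Computing edit distance: "ebdbb" -> "efffe"
DP table:
           e    f    f    f    e
      0    1    2    3    4    5
  e   1    0    1    2    3    4
  b   2    1    1    2    3    4
  d   3    2    2    2    3    4
  b   4    3    3    3    3    4
  b   5    4    4    4    4    4
Edit distance = dp[5][5] = 4

4


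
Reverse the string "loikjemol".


Input: loikjemol
Reading characters right to left:
  Position 8: 'l'
  Position 7: 'o'
  Position 6: 'm'
  Position 5: 'e'
  Position 4: 'j'
  Position 3: 'k'
  Position 2: 'i'
  Position 1: 'o'
  Position 0: 'l'
Reversed: lomejkiol

lomejkiol


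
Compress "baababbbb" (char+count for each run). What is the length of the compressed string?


Input: baababbbb
Runs:
  'b' x 1 => "b1"
  'a' x 2 => "a2"
  'b' x 1 => "b1"
  'a' x 1 => "a1"
  'b' x 4 => "b4"
Compressed: "b1a2b1a1b4"
Compressed length: 10

10


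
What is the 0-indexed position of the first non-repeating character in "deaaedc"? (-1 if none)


Input: deaaedc
Character frequencies:
  'a': 2
  'c': 1
  'd': 2
  'e': 2
Scanning left to right for freq == 1:
  Position 0 ('d'): freq=2, skip
  Position 1 ('e'): freq=2, skip
  Position 2 ('a'): freq=2, skip
  Position 3 ('a'): freq=2, skip
  Position 4 ('e'): freq=2, skip
  Position 5 ('d'): freq=2, skip
  Position 6 ('c'): unique! => answer = 6

6


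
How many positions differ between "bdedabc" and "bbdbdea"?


Comparing "bdedabc" and "bbdbdea" position by position:
  Position 0: 'b' vs 'b' => same
  Position 1: 'd' vs 'b' => DIFFER
  Position 2: 'e' vs 'd' => DIFFER
  Position 3: 'd' vs 'b' => DIFFER
  Position 4: 'a' vs 'd' => DIFFER
  Position 5: 'b' vs 'e' => DIFFER
  Position 6: 'c' vs 'a' => DIFFER
Positions that differ: 6

6


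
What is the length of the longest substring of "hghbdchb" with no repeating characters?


Input: "hghbdchb"
Sliding window (track last position of each char):
  Position 0 ('h'): window [0,0] length 1 -- new best
  Position 1 ('g'): window [0,1] length 2 -- new best
  Position 2 ('h'): repeat (last at 0), move window start to 1
  Position 2 ('h'): window [1,2] length 2
  Position 3 ('b'): window [1,3] length 3 -- new best
  Position 4 ('d'): window [1,4] length 4 -- new best
  Position 5 ('c'): window [1,5] length 5 -- new best
  Position 6 ('h'): repeat (last at 2), move window start to 3
  Position 6 ('h'): window [3,6] length 4
  Position 7 ('b'): repeat (last at 3), move window start to 4
  Position 7 ('b'): window [4,7] length 4
Longest substring with no repeats: "ghbdc" with length 5

5


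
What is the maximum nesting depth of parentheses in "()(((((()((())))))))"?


Input: "()(((((()((())))))))"
Tracking depth:
  Position 0 '(': depth becomes 1
  Position 1 ')': depth becomes 0
  Position 2 '(': depth becomes 1
  Position 3 '(': depth becomes 2
  Position 4 '(': depth becomes 3
  Position 5 '(': depth becomes 4
  Position 6 '(': depth becomes 5
  Position 7 '(': depth becomes 6
  Position 8 ')': depth becomes 5
  Position 9 '(': depth becomes 6
  Position 10 '(': depth becomes 7
  Position 11 '(': depth becomes 8
  Position 12 ')': depth becomes 7
  Position 13 ')': depth becomes 6
  Position 14 ')': depth becomes 5
  Position 15 ')': depth becomes 4
  Position 16 ')': depth becomes 3
  Position 17 ')': depth becomes 2
  Position 18 ')': depth becomes 1
  Position 19 ')': depth becomes 0
Maximum depth reached: 8

8


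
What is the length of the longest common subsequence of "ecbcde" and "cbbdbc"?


LCS of "ecbcde" and "cbbdbc"
DP table:
           c    b    b    d    b    c
      0    0    0    0    0    0    0
  e   0    0    0    0    0    0    0
  c   0    1    1    1    1    1    1
  b   0    1    2    2    2    2    2
  c   0    1    2    2    2    2    3
  d   0    1    2    2    3    3    3
  e   0    1    2    2    3    3    3
LCS length = dp[6][6] = 3

3


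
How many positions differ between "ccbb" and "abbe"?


Comparing "ccbb" and "abbe" position by position:
  Position 0: 'c' vs 'a' => DIFFER
  Position 1: 'c' vs 'b' => DIFFER
  Position 2: 'b' vs 'b' => same
  Position 3: 'b' vs 'e' => DIFFER
Positions that differ: 3

3


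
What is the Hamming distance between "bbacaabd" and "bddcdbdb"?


Comparing "bbacaabd" and "bddcdbdb" position by position:
  Position 0: 'b' vs 'b' => same
  Position 1: 'b' vs 'd' => differ
  Position 2: 'a' vs 'd' => differ
  Position 3: 'c' vs 'c' => same
  Position 4: 'a' vs 'd' => differ
  Position 5: 'a' vs 'b' => differ
  Position 6: 'b' vs 'd' => differ
  Position 7: 'd' vs 'b' => differ
Total differences (Hamming distance): 6

6


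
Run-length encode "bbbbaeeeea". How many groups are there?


Input: bbbbaeeeea
Scanning for consecutive runs:
  Group 1: 'b' x 4 (positions 0-3)
  Group 2: 'a' x 1 (positions 4-4)
  Group 3: 'e' x 4 (positions 5-8)
  Group 4: 'a' x 1 (positions 9-9)
Total groups: 4

4


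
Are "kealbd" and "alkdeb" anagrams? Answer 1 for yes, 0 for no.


Strings: "kealbd", "alkdeb"
Sorted first:  abdekl
Sorted second: abdekl
Sorted forms match => anagrams

1


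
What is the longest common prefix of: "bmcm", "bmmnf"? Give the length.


Words: bmcm, bmmnf
  Position 0: all 'b' => match
  Position 1: all 'm' => match
  Position 2: ('c', 'm') => mismatch, stop
LCP = "bm" (length 2)

2


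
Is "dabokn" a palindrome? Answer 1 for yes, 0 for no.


Input: dabokn
Reversed: nkobad
  Compare pos 0 ('d') with pos 5 ('n'): MISMATCH
  Compare pos 1 ('a') with pos 4 ('k'): MISMATCH
  Compare pos 2 ('b') with pos 3 ('o'): MISMATCH
Result: not a palindrome

0


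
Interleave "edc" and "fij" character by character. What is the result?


Interleaving "edc" and "fij":
  Position 0: 'e' from first, 'f' from second => "ef"
  Position 1: 'd' from first, 'i' from second => "di"
  Position 2: 'c' from first, 'j' from second => "cj"
Result: efdicj

efdicj


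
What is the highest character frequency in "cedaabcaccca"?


Input: cedaabcaccca
Character counts:
  'a': 4
  'b': 1
  'c': 5
  'd': 1
  'e': 1
Maximum frequency: 5

5


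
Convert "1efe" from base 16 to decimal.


Input: "1efe" in base 16
Positional expansion:
  Digit '1' (value 1) x 16^3 = 4096
  Digit 'e' (value 14) x 16^2 = 3584
  Digit 'f' (value 15) x 16^1 = 240
  Digit 'e' (value 14) x 16^0 = 14
Sum = 7934

7934


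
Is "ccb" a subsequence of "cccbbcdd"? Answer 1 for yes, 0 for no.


Check if "ccb" is a subsequence of "cccbbcdd"
Greedy scan:
  Position 0 ('c'): matches sub[0] = 'c'
  Position 1 ('c'): matches sub[1] = 'c'
  Position 2 ('c'): no match needed
  Position 3 ('b'): matches sub[2] = 'b'
  Position 4 ('b'): no match needed
  Position 5 ('c'): no match needed
  Position 6 ('d'): no match needed
  Position 7 ('d'): no match needed
All 3 characters matched => is a subsequence

1


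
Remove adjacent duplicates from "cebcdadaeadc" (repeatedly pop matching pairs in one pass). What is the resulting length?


Input: cebcdadaeadc
Stack-based adjacent duplicate removal:
  Read 'c': push. Stack: c
  Read 'e': push. Stack: ce
  Read 'b': push. Stack: ceb
  Read 'c': push. Stack: cebc
  Read 'd': push. Stack: cebcd
  Read 'a': push. Stack: cebcda
  Read 'd': push. Stack: cebcdad
  Read 'a': push. Stack: cebcdada
  Read 'e': push. Stack: cebcdadae
  Read 'a': push. Stack: cebcdadaea
  Read 'd': push. Stack: cebcdadaead
  Read 'c': push. Stack: cebcdadaeadc
Final stack: "cebcdadaeadc" (length 12)

12


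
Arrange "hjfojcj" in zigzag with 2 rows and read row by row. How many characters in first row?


Zigzag "hjfojcj" into 2 rows:
Placing characters:
  'h' => row 0
  'j' => row 1
  'f' => row 0
  'o' => row 1
  'j' => row 0
  'c' => row 1
  'j' => row 0
Rows:
  Row 0: "hfjj"
  Row 1: "joc"
First row length: 4

4


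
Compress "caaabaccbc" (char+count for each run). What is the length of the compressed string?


Input: caaabaccbc
Runs:
  'c' x 1 => "c1"
  'a' x 3 => "a3"
  'b' x 1 => "b1"
  'a' x 1 => "a1"
  'c' x 2 => "c2"
  'b' x 1 => "b1"
  'c' x 1 => "c1"
Compressed: "c1a3b1a1c2b1c1"
Compressed length: 14

14


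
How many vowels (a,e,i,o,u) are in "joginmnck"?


Input: joginmnck
Checking each character:
  'j' at position 0: consonant
  'o' at position 1: vowel (running total: 1)
  'g' at position 2: consonant
  'i' at position 3: vowel (running total: 2)
  'n' at position 4: consonant
  'm' at position 5: consonant
  'n' at position 6: consonant
  'c' at position 7: consonant
  'k' at position 8: consonant
Total vowels: 2

2


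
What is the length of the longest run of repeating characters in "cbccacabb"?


Input: "cbccacabb"
Scanning for longest run:
  Position 1 ('b'): new char, reset run to 1
  Position 2 ('c'): new char, reset run to 1
  Position 3 ('c'): continues run of 'c', length=2
  Position 4 ('a'): new char, reset run to 1
  Position 5 ('c'): new char, reset run to 1
  Position 6 ('a'): new char, reset run to 1
  Position 7 ('b'): new char, reset run to 1
  Position 8 ('b'): continues run of 'b', length=2
Longest run: 'c' with length 2

2


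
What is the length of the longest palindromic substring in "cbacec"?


Input: "cbacec"
Checking substrings for palindromes:
  [3:6] "cec" (len 3) => palindrome
Longest palindromic substring: "cec" with length 3

3


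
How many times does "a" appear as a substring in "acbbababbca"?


Searching for "a" in "acbbababbca"
Scanning each position:
  Position 0: "a" => MATCH
  Position 1: "c" => no
  Position 2: "b" => no
  Position 3: "b" => no
  Position 4: "a" => MATCH
  Position 5: "b" => no
  Position 6: "a" => MATCH
  Position 7: "b" => no
  Position 8: "b" => no
  Position 9: "c" => no
  Position 10: "a" => MATCH
Total occurrences: 4

4


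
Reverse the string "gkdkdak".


Input: gkdkdak
Reading characters right to left:
  Position 6: 'k'
  Position 5: 'a'
  Position 4: 'd'
  Position 3: 'k'
  Position 2: 'd'
  Position 1: 'k'
  Position 0: 'g'
Reversed: kadkdkg

kadkdkg


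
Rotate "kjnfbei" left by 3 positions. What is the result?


Input: "kjnfbei", rotate left by 3
First 3 characters: "kjn"
Remaining characters: "fbei"
Concatenate remaining + first: "fbei" + "kjn" = "fbeikjn"

fbeikjn


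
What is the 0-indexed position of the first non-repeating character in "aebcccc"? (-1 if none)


Input: aebcccc
Character frequencies:
  'a': 1
  'b': 1
  'c': 4
  'e': 1
Scanning left to right for freq == 1:
  Position 0 ('a'): unique! => answer = 0

0


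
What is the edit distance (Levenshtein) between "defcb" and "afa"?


Computing edit distance: "defcb" -> "afa"
DP table:
           a    f    a
      0    1    2    3
  d   1    1    2    3
  e   2    2    2    3
  f   3    3    2    3
  c   4    4    3    3
  b   5    5    4    4
Edit distance = dp[5][3] = 4

4


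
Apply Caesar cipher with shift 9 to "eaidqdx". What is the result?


Caesar cipher: shift "eaidqdx" by 9
  'e' (pos 4) + 9 = pos 13 = 'n'
  'a' (pos 0) + 9 = pos 9 = 'j'
  'i' (pos 8) + 9 = pos 17 = 'r'
  'd' (pos 3) + 9 = pos 12 = 'm'
  'q' (pos 16) + 9 = pos 25 = 'z'
  'd' (pos 3) + 9 = pos 12 = 'm'
  'x' (pos 23) + 9 = pos 6 = 'g'
Result: njrmzmg

njrmzmg


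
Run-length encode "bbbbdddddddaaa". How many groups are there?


Input: bbbbdddddddaaa
Scanning for consecutive runs:
  Group 1: 'b' x 4 (positions 0-3)
  Group 2: 'd' x 7 (positions 4-10)
  Group 3: 'a' x 3 (positions 11-13)
Total groups: 3

3


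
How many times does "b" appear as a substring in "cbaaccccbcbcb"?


Searching for "b" in "cbaaccccbcbcb"
Scanning each position:
  Position 0: "c" => no
  Position 1: "b" => MATCH
  Position 2: "a" => no
  Position 3: "a" => no
  Position 4: "c" => no
  Position 5: "c" => no
  Position 6: "c" => no
  Position 7: "c" => no
  Position 8: "b" => MATCH
  Position 9: "c" => no
  Position 10: "b" => MATCH
  Position 11: "c" => no
  Position 12: "b" => MATCH
Total occurrences: 4

4


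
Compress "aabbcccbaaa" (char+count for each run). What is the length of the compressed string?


Input: aabbcccbaaa
Runs:
  'a' x 2 => "a2"
  'b' x 2 => "b2"
  'c' x 3 => "c3"
  'b' x 1 => "b1"
  'a' x 3 => "a3"
Compressed: "a2b2c3b1a3"
Compressed length: 10

10


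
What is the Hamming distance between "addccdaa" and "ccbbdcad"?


Comparing "addccdaa" and "ccbbdcad" position by position:
  Position 0: 'a' vs 'c' => differ
  Position 1: 'd' vs 'c' => differ
  Position 2: 'd' vs 'b' => differ
  Position 3: 'c' vs 'b' => differ
  Position 4: 'c' vs 'd' => differ
  Position 5: 'd' vs 'c' => differ
  Position 6: 'a' vs 'a' => same
  Position 7: 'a' vs 'd' => differ
Total differences (Hamming distance): 7

7


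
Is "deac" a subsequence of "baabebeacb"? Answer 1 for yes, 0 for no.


Check if "deac" is a subsequence of "baabebeacb"
Greedy scan:
  Position 0 ('b'): no match needed
  Position 1 ('a'): no match needed
  Position 2 ('a'): no match needed
  Position 3 ('b'): no match needed
  Position 4 ('e'): no match needed
  Position 5 ('b'): no match needed
  Position 6 ('e'): no match needed
  Position 7 ('a'): no match needed
  Position 8 ('c'): no match needed
  Position 9 ('b'): no match needed
Only matched 0/4 characters => not a subsequence

0


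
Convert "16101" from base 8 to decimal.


Input: "16101" in base 8
Positional expansion:
  Digit '1' (value 1) x 8^4 = 4096
  Digit '6' (value 6) x 8^3 = 3072
  Digit '1' (value 1) x 8^2 = 64
  Digit '0' (value 0) x 8^1 = 0
  Digit '1' (value 1) x 8^0 = 1
Sum = 7233

7233


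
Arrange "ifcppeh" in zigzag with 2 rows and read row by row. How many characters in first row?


Zigzag "ifcppeh" into 2 rows:
Placing characters:
  'i' => row 0
  'f' => row 1
  'c' => row 0
  'p' => row 1
  'p' => row 0
  'e' => row 1
  'h' => row 0
Rows:
  Row 0: "icph"
  Row 1: "fpe"
First row length: 4

4


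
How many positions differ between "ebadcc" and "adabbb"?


Comparing "ebadcc" and "adabbb" position by position:
  Position 0: 'e' vs 'a' => DIFFER
  Position 1: 'b' vs 'd' => DIFFER
  Position 2: 'a' vs 'a' => same
  Position 3: 'd' vs 'b' => DIFFER
  Position 4: 'c' vs 'b' => DIFFER
  Position 5: 'c' vs 'b' => DIFFER
Positions that differ: 5

5


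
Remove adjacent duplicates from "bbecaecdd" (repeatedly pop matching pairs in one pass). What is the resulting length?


Input: bbecaecdd
Stack-based adjacent duplicate removal:
  Read 'b': push. Stack: b
  Read 'b': matches stack top 'b' => pop. Stack: (empty)
  Read 'e': push. Stack: e
  Read 'c': push. Stack: ec
  Read 'a': push. Stack: eca
  Read 'e': push. Stack: ecae
  Read 'c': push. Stack: ecaec
  Read 'd': push. Stack: ecaecd
  Read 'd': matches stack top 'd' => pop. Stack: ecaec
Final stack: "ecaec" (length 5)

5


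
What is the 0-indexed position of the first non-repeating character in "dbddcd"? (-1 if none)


Input: dbddcd
Character frequencies:
  'b': 1
  'c': 1
  'd': 4
Scanning left to right for freq == 1:
  Position 0 ('d'): freq=4, skip
  Position 1 ('b'): unique! => answer = 1

1


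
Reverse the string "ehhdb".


Input: ehhdb
Reading characters right to left:
  Position 4: 'b'
  Position 3: 'd'
  Position 2: 'h'
  Position 1: 'h'
  Position 0: 'e'
Reversed: bdhhe

bdhhe


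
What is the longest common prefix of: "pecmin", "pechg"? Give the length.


Words: pecmin, pechg
  Position 0: all 'p' => match
  Position 1: all 'e' => match
  Position 2: all 'c' => match
  Position 3: ('m', 'h') => mismatch, stop
LCP = "pec" (length 3)

3


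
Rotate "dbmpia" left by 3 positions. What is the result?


Input: "dbmpia", rotate left by 3
First 3 characters: "dbm"
Remaining characters: "pia"
Concatenate remaining + first: "pia" + "dbm" = "piadbm"

piadbm


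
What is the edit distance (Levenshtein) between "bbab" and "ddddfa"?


Computing edit distance: "bbab" -> "ddddfa"
DP table:
           d    d    d    d    f    a
      0    1    2    3    4    5    6
  b   1    1    2    3    4    5    6
  b   2    2    2    3    4    5    6
  a   3    3    3    3    4    5    5
  b   4    4    4    4    4    5    6
Edit distance = dp[4][6] = 6

6


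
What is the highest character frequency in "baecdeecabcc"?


Input: baecdeecabcc
Character counts:
  'a': 2
  'b': 2
  'c': 4
  'd': 1
  'e': 3
Maximum frequency: 4

4


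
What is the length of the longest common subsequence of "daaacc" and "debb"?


LCS of "daaacc" and "debb"
DP table:
           d    e    b    b
      0    0    0    0    0
  d   0    1    1    1    1
  a   0    1    1    1    1
  a   0    1    1    1    1
  a   0    1    1    1    1
  c   0    1    1    1    1
  c   0    1    1    1    1
LCS length = dp[6][4] = 1

1


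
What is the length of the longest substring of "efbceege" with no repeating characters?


Input: "efbceege"
Sliding window (track last position of each char):
  Position 0 ('e'): window [0,0] length 1 -- new best
  Position 1 ('f'): window [0,1] length 2 -- new best
  Position 2 ('b'): window [0,2] length 3 -- new best
  Position 3 ('c'): window [0,3] length 4 -- new best
  Position 4 ('e'): repeat (last at 0), move window start to 1
  Position 4 ('e'): window [1,4] length 4
  Position 5 ('e'): repeat (last at 4), move window start to 5
  Position 5 ('e'): window [5,5] length 1
  Position 6 ('g'): window [5,6] length 2
  Position 7 ('e'): repeat (last at 5), move window start to 6
  Position 7 ('e'): window [6,7] length 2
Longest substring with no repeats: "efbc" with length 4

4


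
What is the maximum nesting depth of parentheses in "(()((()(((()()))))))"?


Input: "(()((()(((()()))))))"
Tracking depth:
  Position 0 '(': depth becomes 1
  Position 1 '(': depth becomes 2
  Position 2 ')': depth becomes 1
  Position 3 '(': depth becomes 2
  Position 4 '(': depth becomes 3
  Position 5 '(': depth becomes 4
  Position 6 ')': depth becomes 3
  Position 7 '(': depth becomes 4
  Position 8 '(': depth becomes 5
  Position 9 '(': depth becomes 6
  Position 10 '(': depth becomes 7
  Position 11 ')': depth becomes 6
  Position 12 '(': depth becomes 7
  Position 13 ')': depth becomes 6
  Position 14 ')': depth becomes 5
  Position 15 ')': depth becomes 4
  Position 16 ')': depth becomes 3
  Position 17 ')': depth becomes 2
  Position 18 ')': depth becomes 1
  Position 19 ')': depth becomes 0
Maximum depth reached: 7

7
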